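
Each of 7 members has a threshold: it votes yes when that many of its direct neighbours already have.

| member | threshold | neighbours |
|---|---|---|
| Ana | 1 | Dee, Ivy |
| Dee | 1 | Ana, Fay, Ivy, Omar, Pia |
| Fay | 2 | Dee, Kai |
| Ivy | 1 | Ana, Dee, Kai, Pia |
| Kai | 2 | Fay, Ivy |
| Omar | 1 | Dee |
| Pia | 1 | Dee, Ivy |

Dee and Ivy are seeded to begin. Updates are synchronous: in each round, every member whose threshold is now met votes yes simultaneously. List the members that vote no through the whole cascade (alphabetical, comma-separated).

Round 1 — Dee, Ivy vote yes (initial).
Round 2 — checking thresholds:
  Ana: 2 of 2 neighbours ≥ 1, votes yes.
  Fay: 1 of 2 neighbours < 2, not yet.
  Kai: 1 of 2 neighbours < 2, not yet.
  Omar: 1 of 1 neighbours ≥ 1, votes yes.
  Pia: 2 of 2 neighbours ≥ 1, votes yes.
Round 3 — no new yes votes; cascade stops.

Fay, Kai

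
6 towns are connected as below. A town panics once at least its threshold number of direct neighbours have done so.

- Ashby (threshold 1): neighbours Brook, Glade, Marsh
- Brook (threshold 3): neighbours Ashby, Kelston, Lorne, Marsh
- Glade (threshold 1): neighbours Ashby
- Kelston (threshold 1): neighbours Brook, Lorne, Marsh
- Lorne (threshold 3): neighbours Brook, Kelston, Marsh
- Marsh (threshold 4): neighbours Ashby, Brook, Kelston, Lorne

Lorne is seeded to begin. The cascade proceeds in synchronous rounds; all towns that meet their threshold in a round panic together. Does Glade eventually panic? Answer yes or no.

no

Round 1 — Lorne panics (initial).
Round 2 — checking thresholds:
  Brook: 1 of 4 neighbours < 3, not yet.
  Kelston: 1 of 3 neighbours ≥ 1, panics.
  Marsh: 1 of 4 neighbours < 4, not yet.
Round 3 — no new panics; cascade stops.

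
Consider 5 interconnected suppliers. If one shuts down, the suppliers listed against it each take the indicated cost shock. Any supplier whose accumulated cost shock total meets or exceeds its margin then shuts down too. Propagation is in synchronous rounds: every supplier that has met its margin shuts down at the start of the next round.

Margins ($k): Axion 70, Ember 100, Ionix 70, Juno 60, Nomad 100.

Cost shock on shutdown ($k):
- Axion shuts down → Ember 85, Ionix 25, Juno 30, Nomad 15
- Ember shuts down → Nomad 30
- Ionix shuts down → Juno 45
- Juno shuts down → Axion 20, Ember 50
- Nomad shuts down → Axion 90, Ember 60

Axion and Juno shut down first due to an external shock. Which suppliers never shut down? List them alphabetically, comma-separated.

Round 1 — Axion, Juno shut down (initial).
  Ember: +85+50 → 135 ≥ 100
  Ionix: +25 → 25 < 70
  Nomad: +15 → 15 < 100
Round 2 — Ember shuts down.
  Nomad: +30 → 45 < 100
No further shutdowns.

Ionix, Nomad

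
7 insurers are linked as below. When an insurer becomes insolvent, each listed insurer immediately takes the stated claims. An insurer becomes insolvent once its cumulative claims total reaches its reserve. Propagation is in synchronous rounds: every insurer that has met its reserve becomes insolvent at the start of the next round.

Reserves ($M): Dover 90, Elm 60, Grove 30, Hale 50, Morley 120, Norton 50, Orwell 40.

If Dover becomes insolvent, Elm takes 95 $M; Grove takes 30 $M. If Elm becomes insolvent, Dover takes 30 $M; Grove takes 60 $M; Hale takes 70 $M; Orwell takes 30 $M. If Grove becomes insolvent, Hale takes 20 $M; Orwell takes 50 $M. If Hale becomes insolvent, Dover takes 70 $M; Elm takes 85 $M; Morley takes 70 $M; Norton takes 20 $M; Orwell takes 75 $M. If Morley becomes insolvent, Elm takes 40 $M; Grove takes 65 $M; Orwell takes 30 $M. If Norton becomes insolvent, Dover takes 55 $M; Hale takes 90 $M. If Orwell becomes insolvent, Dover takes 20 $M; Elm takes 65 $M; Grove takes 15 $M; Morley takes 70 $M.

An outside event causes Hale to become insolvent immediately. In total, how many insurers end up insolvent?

Round 1 — Hale becomes insolvent (initial).
  Dover: +70 → 70 < 90
  Elm: +85 → 85 ≥ 60
  Morley: +70 → 70 < 120
  Norton: +20 → 20 < 50
  Orwell: +75 → 75 ≥ 40
Round 2 — Elm, Orwell become insolvent.
  Dover: +30+20 → 120 ≥ 90
  Grove: +60+15 → 75 ≥ 30
  Morley: +70 → 140 ≥ 120
Round 3 — Dover, Grove, Morley become insolvent.
No further insolvencies.

6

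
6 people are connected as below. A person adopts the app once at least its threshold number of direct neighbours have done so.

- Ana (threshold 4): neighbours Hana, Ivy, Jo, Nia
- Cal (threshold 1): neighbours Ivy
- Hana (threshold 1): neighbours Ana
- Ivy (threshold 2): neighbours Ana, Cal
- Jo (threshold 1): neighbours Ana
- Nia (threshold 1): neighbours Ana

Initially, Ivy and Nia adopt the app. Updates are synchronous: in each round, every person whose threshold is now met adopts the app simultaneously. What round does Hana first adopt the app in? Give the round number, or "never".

never

Round 1 — Ivy, Nia adopt the app (initial).
Round 2 — checking thresholds:
  Ana: 2 of 4 neighbours < 4, not yet.
  Cal: 1 of 1 neighbours ≥ 1, adopts the app.
Round 3 — no new adoptions; cascade stops.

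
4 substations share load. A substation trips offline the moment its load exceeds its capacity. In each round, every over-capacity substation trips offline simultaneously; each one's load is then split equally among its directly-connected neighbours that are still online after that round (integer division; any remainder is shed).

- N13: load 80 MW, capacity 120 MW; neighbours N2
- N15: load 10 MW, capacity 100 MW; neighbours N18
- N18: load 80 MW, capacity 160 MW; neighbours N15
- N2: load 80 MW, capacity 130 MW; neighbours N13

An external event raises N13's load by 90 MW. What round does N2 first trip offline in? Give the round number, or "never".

Round 1 — N13 at 170 > 120. N13 trips offline.
  N13 sheds 170 MW to N2: 170 each.
    N2: 80+170 = 250 > 130
Round 2 — N2 trips offline.
  N2 sheds 250 MW: no online neighbours, lost.
No further trips.

2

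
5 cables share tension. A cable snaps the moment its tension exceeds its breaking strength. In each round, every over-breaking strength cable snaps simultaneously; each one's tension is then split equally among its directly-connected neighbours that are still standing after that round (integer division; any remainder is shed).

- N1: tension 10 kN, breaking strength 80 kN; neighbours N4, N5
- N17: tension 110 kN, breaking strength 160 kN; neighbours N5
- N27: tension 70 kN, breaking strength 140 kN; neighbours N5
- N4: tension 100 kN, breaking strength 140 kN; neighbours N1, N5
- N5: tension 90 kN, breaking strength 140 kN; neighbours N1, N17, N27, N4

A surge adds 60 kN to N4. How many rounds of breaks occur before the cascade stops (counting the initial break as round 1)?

Round 1 — N4 at 160 > 140. N4 snaps.
  N4 sheds 160 kN to N1, N5: 80 each.
    N1: 10+80 = 90 > 80
    N5: 90+80 = 170 > 140
Round 2 — N1, N5 snap.
  N1 sheds 90 kN: no online neighbours, lost.
  N5 sheds 170 kN to N17, N27: 85 each.
    N17: 110+85 = 195 > 160
    N27: 70+85 = 155 > 140
Round 3 — N17, N27 snap.
  N17 sheds 195 kN: no online neighbours, lost.
  N27 sheds 155 kN: no online neighbours, lost.
No further breaks.

3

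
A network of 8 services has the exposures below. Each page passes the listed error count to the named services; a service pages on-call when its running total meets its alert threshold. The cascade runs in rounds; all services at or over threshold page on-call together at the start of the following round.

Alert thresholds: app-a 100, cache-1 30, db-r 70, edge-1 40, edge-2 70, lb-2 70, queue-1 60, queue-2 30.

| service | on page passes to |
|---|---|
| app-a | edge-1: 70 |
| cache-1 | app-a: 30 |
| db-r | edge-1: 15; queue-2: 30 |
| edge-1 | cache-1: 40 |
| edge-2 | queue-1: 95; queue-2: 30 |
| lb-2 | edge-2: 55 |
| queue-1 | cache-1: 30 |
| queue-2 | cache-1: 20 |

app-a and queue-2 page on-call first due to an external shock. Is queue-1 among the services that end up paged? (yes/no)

no

Round 1 — app-a, queue-2 page on-call (initial).
  cache-1: +20 → 20 < 30
  edge-1: +70 → 70 ≥ 40
Round 2 — edge-1 pages on-call.
  cache-1: +40 → 60 ≥ 30
Round 3 — cache-1 pages on-call.
No further pages.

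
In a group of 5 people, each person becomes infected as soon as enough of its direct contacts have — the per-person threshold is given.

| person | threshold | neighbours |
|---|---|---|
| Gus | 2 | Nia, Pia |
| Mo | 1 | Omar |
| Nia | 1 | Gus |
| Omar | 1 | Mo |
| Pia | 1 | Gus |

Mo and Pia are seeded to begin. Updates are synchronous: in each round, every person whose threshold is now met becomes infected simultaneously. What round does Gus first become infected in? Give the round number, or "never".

Round 1 — Mo, Pia become infected (initial).
Round 2 — checking thresholds:
  Gus: 1 of 2 neighbours < 2, not yet.
  Omar: 1 of 1 neighbours ≥ 1, becomes infected.
Round 3 — no new infections; cascade stops.

never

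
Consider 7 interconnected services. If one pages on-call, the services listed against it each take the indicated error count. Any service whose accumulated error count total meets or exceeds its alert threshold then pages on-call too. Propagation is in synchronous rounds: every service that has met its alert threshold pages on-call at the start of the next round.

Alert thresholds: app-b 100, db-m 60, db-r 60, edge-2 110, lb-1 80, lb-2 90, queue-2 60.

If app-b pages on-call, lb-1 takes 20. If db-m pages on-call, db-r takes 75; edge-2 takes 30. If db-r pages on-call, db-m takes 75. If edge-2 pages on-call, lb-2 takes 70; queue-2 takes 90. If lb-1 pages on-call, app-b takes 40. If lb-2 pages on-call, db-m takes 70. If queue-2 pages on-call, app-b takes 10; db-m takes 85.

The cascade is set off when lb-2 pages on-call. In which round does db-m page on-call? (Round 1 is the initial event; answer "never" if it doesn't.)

Round 1 — lb-2 pages on-call (initial).
  db-m: +70 → 70 ≥ 60
Round 2 — db-m pages on-call.
  db-r: +75 → 75 ≥ 60
  edge-2: +30 → 30 < 110
Round 3 — db-r pages on-call.
No further pages.

2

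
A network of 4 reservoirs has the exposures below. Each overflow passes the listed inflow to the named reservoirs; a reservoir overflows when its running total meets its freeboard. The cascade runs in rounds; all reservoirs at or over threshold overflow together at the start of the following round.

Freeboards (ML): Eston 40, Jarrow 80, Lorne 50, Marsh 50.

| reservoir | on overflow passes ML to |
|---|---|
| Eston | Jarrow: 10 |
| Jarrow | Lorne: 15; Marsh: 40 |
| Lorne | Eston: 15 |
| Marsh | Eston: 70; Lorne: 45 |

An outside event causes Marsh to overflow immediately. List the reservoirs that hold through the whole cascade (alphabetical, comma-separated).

Round 1 — Marsh overflows (initial).
  Eston: +70 → 70 ≥ 40
  Lorne: +45 → 45 < 50
Round 2 — Eston overflows.
  Jarrow: +10 → 10 < 80
No further overflows.

Jarrow, Lorne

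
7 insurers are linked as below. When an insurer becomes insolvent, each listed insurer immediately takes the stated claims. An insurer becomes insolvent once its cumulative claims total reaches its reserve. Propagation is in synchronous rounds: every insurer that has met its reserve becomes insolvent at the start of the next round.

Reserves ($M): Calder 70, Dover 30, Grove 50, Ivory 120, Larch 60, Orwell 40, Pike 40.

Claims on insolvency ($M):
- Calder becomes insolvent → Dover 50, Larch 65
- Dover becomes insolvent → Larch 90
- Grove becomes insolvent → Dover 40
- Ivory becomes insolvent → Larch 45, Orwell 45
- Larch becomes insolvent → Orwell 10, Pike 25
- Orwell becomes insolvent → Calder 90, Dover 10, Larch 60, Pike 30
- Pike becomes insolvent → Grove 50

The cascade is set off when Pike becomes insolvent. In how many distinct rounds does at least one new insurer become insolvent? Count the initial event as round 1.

4

Round 1 — Pike becomes insolvent (initial).
  Grove: +50 → 50 ≥ 50
Round 2 — Grove becomes insolvent.
  Dover: +40 → 40 ≥ 30
Round 3 — Dover becomes insolvent.
  Larch: +90 → 90 ≥ 60
Round 4 — Larch becomes insolvent.
  Orwell: +10 → 10 < 40
No further insolvencies.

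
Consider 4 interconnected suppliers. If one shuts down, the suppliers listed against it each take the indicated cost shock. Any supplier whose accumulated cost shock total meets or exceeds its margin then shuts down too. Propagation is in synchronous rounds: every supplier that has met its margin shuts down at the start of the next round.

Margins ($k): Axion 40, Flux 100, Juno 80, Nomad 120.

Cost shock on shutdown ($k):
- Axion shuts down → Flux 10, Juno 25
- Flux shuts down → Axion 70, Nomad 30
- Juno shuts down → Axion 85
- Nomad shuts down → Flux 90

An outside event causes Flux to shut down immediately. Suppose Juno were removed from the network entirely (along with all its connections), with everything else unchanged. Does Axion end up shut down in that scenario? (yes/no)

With Juno removed:
Round 1 — Flux shuts down (initial).
  Axion: +70 → 70 ≥ 40
  Nomad: +30 → 30 < 120
Round 2 — Axion shuts down.
No further shutdowns.

yes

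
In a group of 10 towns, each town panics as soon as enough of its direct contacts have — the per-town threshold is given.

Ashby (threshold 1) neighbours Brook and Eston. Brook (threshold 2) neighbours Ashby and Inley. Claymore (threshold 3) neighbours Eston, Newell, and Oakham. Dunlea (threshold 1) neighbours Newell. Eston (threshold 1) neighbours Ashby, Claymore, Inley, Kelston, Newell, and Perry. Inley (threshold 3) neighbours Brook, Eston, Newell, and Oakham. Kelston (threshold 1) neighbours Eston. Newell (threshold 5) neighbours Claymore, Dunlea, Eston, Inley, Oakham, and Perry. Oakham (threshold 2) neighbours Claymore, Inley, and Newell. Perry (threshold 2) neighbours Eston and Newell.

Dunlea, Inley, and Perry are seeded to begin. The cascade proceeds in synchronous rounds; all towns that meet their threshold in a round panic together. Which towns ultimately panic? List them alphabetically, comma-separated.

Round 1 — Dunlea, Inley, Perry panic (initial).
Round 2 — checking thresholds:
  Brook: 1 of 2 neighbours < 2, not yet.
  Eston: 2 of 6 neighbours ≥ 1, panics.
  Newell: 3 of 6 neighbours < 5, not yet.
  Oakham: 1 of 3 neighbours < 2, not yet.
Round 3 — checking thresholds:
  Ashby: 1 of 2 neighbours ≥ 1, panics.
  Brook: 1 of 2 neighbours < 2, not yet.
  Claymore: 1 of 3 neighbours < 3, not yet.
  Kelston: 1 of 1 neighbours ≥ 1, panics.
  Newell: 4 of 6 neighbours < 5, not yet.
  Oakham: 1 of 3 neighbours < 2, not yet.
Round 4 — checking thresholds:
  Brook: 2 of 2 neighbours ≥ 2, panics.
  Claymore: 1 of 3 neighbours < 3, not yet.
  Newell: 4 of 6 neighbours < 5, not yet.
  Oakham: 1 of 3 neighbours < 2, not yet.
Round 5 — no new panics; cascade stops.

Ashby, Brook, Dunlea, Eston, Inley, Kelston, Perry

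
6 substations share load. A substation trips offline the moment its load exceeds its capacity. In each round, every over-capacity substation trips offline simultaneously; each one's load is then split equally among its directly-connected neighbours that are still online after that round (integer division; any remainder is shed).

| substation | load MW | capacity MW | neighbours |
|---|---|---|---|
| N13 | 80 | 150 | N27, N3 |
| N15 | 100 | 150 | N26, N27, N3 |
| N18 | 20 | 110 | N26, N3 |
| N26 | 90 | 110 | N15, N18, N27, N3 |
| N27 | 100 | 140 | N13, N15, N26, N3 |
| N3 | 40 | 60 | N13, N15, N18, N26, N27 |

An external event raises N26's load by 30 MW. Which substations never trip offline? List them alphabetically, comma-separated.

N18

Round 1 — N26 at 120 > 110. N26 trips offline.
  N26 sheds 120 MW to N15, N18, N27, N3: 30 each.
    N15: 100+30 = 130 ≤ 150
    N18: 20+30 = 50 ≤ 110
    N27: 100+30 = 130 ≤ 140
    N3: 40+30 = 70 > 60
Round 2 — N3 trips offline.
  N3 sheds 70 MW to N13, N15, N18, N27: 17 each (2 lost).
    N13: 80+17 = 97 ≤ 150
    N15: 130+17 = 147 ≤ 150
    N18: 50+17 = 67 ≤ 110
    N27: 130+17 = 147 > 140
Round 3 — N27 trips offline.
  N27 sheds 147 MW to N13, N15: 73 each (1 lost).
    N13: 97+73 = 170 > 150
    N15: 147+73 = 220 > 150
Round 4 — N13, N15 trip offline.
  N13 sheds 170 MW: no online neighbours, lost.
  N15 sheds 220 MW: no online neighbours, lost.
No further trips.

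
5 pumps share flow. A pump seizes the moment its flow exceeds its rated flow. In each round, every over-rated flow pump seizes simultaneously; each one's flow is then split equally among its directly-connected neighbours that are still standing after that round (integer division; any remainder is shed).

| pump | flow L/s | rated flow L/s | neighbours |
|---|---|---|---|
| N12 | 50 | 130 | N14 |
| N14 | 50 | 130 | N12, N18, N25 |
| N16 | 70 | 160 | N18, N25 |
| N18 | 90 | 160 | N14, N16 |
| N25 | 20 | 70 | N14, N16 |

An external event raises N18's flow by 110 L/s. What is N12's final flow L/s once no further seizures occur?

125

Round 1 — N18 at 200 > 160. N18 seizes.
  N18 sheds 200 L/s to N14, N16: 100 each.
    N14: 50+100 = 150 > 130
    N16: 70+100 = 170 > 160
Round 2 — N14, N16 seize.
  N14 sheds 150 L/s to N12, N25: 75 each.
    N12: 50+75 = 125 ≤ 130
    N25: 20+75 = 95 > 70
  N16 sheds 170 L/s to N25: 170 each.
    N25: 95+170 = 265 > 70
Round 3 — N25 seizes.
  N25 sheds 265 L/s: no online neighbours, lost.
No further seizures.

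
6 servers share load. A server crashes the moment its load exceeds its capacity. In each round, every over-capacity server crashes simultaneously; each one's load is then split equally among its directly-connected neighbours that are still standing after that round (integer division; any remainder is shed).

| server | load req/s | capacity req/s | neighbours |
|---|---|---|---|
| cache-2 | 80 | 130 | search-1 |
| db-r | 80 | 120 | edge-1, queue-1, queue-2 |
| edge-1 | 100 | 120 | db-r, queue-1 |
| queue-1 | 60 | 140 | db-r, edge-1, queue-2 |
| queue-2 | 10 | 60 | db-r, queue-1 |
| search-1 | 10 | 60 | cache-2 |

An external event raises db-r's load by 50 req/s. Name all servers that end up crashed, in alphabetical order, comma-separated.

Round 1 — db-r at 130 > 120. db-r crashes.
  db-r sheds 130 req/s to edge-1, queue-1, queue-2: 43 each (1 lost).
    edge-1: 100+43 = 143 > 120
    queue-1: 60+43 = 103 ≤ 140
    queue-2: 10+43 = 53 ≤ 60
Round 2 — edge-1 crashes.
  edge-1 sheds 143 req/s to queue-1: 143 each.
    queue-1: 103+143 = 246 > 140
Round 3 — queue-1 crashes.
  queue-1 sheds 246 req/s to queue-2: 246 each.
    queue-2: 53+246 = 299 > 60
Round 4 — queue-2 crashes.
  queue-2 sheds 299 req/s: no online neighbours, lost.
No further crashes.

db-r, edge-1, queue-1, queue-2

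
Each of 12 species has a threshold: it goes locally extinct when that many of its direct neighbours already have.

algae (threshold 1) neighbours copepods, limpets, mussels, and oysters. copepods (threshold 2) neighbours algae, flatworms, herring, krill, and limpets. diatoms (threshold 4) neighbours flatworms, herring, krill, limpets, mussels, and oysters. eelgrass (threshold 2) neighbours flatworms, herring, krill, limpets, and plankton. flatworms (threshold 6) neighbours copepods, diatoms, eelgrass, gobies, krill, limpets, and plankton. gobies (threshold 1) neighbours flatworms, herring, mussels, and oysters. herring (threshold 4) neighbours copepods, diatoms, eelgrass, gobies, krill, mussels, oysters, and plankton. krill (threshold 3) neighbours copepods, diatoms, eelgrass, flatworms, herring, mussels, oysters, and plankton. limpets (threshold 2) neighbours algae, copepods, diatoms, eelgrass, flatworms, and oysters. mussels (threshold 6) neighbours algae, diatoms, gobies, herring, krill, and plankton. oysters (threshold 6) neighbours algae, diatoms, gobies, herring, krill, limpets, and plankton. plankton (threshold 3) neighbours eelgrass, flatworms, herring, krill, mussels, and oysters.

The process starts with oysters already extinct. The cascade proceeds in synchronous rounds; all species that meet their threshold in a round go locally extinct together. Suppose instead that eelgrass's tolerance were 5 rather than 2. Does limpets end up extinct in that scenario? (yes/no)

With eelgrass's tolerance at 5:
Round 1 — oysters goes locally extinct (initial).
Round 2 — checking thresholds:
  algae: 1 of 4 neighbours ≥ 1, goes locally extinct.
  diatoms: 1 of 6 neighbours < 4, holds.
  gobies: 1 of 4 neighbours ≥ 1, goes locally extinct.
  herring: 1 of 8 neighbours < 4, holds.
  krill: 1 of 8 neighbours < 3, holds.
  limpets: 1 of 6 neighbours < 2, holds.
  plankton: 1 of 6 neighbours < 3, holds.
Round 3 — checking thresholds:
  copepods: 1 of 5 neighbours < 2, holds.
  diatoms: 1 of 6 neighbours < 4, holds.
  flatworms: 1 of 7 neighbours < 6, holds.
  herring: 2 of 8 neighbours < 4, holds.
  krill: 1 of 8 neighbours < 3, holds.
  limpets: 2 of 6 neighbours ≥ 2, goes locally extinct.
  mussels: 2 of 6 neighbours < 6, holds.
  plankton: 1 of 6 neighbours < 3, holds.
Round 4 — checking thresholds:
  copepods: 2 of 5 neighbours ≥ 2, goes locally extinct.
  diatoms: 2 of 6 neighbours < 4, holds.
  eelgrass: 1 of 5 neighbours < 5, holds.
  flatworms: 2 of 7 neighbours < 6, holds.
  herring: 2 of 8 neighbours < 4, holds.
  krill: 1 of 8 neighbours < 3, holds.
  mussels: 2 of 6 neighbours < 6, holds.
  plankton: 1 of 6 neighbours < 3, holds.
Round 5 — no new extinctions; cascade stops.

yes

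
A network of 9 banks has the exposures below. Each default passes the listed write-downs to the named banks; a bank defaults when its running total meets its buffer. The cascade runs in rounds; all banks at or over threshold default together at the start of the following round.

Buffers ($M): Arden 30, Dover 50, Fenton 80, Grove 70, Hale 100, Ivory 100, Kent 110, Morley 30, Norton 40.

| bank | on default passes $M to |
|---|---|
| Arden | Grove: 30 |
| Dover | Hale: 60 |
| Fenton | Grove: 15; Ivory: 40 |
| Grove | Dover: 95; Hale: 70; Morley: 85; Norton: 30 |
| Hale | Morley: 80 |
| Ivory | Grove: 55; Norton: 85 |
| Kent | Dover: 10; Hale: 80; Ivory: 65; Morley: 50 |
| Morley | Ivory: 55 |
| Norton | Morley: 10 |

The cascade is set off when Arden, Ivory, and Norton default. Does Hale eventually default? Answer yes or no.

yes

Round 1 — Arden, Ivory, Norton default (initial).
  Grove: +30+55 → 85 ≥ 70
  Morley: +10 → 10 < 30
Round 2 — Grove defaults.
  Dover: +95 → 95 ≥ 50
  Hale: +70 → 70 < 100
  Morley: +85 → 95 ≥ 30
Round 3 — Dover, Morley default.
  Hale: +60 → 130 ≥ 100
Round 4 — Hale defaults.
No further defaults.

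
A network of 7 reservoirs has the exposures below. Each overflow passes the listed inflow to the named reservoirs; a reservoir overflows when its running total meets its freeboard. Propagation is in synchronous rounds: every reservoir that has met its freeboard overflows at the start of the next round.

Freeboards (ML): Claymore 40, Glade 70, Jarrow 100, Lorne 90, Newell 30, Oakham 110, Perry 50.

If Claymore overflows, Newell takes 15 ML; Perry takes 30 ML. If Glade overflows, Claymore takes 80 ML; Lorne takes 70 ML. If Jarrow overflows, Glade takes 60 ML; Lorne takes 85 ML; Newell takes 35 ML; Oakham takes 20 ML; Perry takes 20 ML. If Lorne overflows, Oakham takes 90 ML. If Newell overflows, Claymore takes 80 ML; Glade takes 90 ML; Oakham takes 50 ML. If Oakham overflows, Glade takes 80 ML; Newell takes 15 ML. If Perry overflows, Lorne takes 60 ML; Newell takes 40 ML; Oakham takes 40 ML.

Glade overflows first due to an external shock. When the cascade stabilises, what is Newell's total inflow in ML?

Round 1 — Glade overflows (initial).
  Claymore: +80 → 80 ≥ 40
  Lorne: +70 → 70 < 90
Round 2 — Claymore overflows.
  Newell: +15 → 15 < 30
  Perry: +30 → 30 < 50
No further overflows.

15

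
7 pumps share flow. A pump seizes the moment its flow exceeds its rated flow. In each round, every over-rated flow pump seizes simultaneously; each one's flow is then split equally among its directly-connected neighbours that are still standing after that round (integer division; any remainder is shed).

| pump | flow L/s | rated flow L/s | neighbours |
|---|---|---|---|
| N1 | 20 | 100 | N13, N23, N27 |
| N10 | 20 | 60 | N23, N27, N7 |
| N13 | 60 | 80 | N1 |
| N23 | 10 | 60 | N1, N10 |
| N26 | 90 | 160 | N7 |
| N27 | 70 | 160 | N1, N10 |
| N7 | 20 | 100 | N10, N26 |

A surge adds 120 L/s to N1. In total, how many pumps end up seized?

2

Round 1 — N1 at 140 > 100. N1 seizes.
  N1 sheds 140 L/s to N13, N23, N27: 46 each (2 lost).
    N13: 60+46 = 106 > 80
    N23: 10+46 = 56 ≤ 60
    N27: 70+46 = 116 ≤ 160
Round 2 — N13 seizes.
  N13 sheds 106 L/s: no online neighbours, lost.
No further seizures.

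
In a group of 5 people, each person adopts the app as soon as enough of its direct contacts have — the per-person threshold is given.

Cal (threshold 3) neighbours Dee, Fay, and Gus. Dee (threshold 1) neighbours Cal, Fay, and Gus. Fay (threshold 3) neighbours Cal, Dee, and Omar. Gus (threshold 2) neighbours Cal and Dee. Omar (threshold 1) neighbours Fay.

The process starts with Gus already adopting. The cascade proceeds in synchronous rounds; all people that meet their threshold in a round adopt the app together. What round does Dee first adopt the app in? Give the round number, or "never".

Round 1 — Gus adopts the app (initial).
Round 2 — checking thresholds:
  Cal: 1 of 3 neighbours < 3, not yet.
  Dee: 1 of 3 neighbours ≥ 1, adopts the app.
Round 3 — no new adoptions; cascade stops.

2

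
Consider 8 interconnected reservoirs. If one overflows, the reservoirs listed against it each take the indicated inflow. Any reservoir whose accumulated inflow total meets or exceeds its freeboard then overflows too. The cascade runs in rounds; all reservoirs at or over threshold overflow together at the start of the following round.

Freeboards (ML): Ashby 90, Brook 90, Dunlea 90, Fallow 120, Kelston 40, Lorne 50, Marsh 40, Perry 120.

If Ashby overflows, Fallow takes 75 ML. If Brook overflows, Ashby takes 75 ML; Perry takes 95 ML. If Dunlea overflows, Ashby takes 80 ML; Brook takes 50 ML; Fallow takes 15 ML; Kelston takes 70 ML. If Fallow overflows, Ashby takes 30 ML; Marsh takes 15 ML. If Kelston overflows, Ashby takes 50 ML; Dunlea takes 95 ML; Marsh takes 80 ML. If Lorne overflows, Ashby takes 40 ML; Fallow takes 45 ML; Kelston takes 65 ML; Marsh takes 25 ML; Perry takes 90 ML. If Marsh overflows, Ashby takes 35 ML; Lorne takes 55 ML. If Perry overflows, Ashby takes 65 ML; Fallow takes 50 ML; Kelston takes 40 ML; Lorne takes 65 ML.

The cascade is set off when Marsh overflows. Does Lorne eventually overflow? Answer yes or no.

Round 1 — Marsh overflows (initial).
  Ashby: +35 → 35 < 90
  Lorne: +55 → 55 ≥ 50
Round 2 — Lorne overflows.
  Ashby: +40 → 75 < 90
  Fallow: +45 → 45 < 120
  Kelston: +65 → 65 ≥ 40
  Perry: +90 → 90 < 120
Round 3 — Kelston overflows.
  Ashby: +50 → 125 ≥ 90
  Dunlea: +95 → 95 ≥ 90
Round 4 — Ashby, Dunlea overflow.
  Brook: +50 → 50 < 90
  Fallow: +75+15 → 135 ≥ 120
Round 5 — Fallow overflows.
No further overflows.

yes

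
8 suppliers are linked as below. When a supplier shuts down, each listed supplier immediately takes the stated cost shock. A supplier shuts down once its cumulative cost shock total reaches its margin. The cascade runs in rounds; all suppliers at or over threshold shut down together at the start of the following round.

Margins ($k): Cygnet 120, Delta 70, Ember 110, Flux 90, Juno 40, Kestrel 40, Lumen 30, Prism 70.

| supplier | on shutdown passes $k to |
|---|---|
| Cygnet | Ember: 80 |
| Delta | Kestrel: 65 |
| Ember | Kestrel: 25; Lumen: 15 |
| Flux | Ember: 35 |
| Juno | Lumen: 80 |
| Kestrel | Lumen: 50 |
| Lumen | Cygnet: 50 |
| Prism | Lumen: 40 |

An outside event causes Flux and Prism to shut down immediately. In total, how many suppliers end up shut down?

3

Round 1 — Flux, Prism shut down (initial).
  Ember: +35 → 35 < 110
  Lumen: +40 → 40 ≥ 30
Round 2 — Lumen shuts down.
  Cygnet: +50 → 50 < 120
No further shutdowns.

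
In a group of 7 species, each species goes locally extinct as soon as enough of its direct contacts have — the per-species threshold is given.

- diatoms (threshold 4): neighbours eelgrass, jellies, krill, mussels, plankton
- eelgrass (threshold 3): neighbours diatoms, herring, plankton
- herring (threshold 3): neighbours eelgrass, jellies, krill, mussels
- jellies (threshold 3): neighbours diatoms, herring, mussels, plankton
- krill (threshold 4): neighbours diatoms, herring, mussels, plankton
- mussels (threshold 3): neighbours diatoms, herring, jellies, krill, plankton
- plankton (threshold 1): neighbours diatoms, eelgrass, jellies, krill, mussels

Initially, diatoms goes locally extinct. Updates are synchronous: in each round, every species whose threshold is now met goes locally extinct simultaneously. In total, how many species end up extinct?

Round 1 — diatoms goes locally extinct (initial).
Round 2 — checking thresholds:
  eelgrass: 1 of 3 neighbours < 3, holds.
  jellies: 1 of 4 neighbours < 3, holds.
  krill: 1 of 4 neighbours < 4, holds.
  mussels: 1 of 5 neighbours < 3, holds.
  plankton: 1 of 5 neighbours ≥ 1, goes locally extinct.
Round 3 — no new extinctions; cascade stops.

2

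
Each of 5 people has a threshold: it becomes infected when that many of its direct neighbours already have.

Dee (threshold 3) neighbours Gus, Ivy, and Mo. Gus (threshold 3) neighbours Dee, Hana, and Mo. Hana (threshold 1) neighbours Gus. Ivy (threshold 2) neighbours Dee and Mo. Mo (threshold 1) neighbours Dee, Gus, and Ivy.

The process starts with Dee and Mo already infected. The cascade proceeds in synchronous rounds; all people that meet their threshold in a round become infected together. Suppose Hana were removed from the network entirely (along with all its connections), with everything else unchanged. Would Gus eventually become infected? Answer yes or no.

no

With Hana removed:
Round 1 — Dee, Mo become infected (initial).
Round 2 — checking thresholds:
  Gus: 2 of 2 neighbours < 3, below threshold.
  Ivy: 2 of 2 neighbours ≥ 2, becomes infected.
Round 3 — no new infections; cascade stops.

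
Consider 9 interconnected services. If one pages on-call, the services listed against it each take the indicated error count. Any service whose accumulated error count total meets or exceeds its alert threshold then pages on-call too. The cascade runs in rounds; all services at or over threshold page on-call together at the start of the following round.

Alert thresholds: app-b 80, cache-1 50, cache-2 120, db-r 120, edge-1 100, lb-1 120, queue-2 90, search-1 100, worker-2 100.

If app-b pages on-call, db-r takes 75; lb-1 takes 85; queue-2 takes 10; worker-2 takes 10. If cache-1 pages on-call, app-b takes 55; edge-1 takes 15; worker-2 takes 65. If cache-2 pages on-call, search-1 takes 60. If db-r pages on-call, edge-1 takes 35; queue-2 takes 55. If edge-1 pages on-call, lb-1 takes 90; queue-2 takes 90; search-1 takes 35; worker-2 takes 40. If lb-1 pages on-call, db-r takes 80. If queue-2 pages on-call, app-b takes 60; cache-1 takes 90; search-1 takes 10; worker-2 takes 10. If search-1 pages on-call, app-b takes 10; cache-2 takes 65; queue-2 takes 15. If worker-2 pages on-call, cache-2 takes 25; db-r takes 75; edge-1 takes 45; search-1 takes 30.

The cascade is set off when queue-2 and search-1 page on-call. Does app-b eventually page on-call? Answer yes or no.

Round 1 — queue-2, search-1 page on-call (initial).
  app-b: +60+10 → 70 < 80
  cache-1: +90 → 90 ≥ 50
  cache-2: +65 → 65 < 120
  worker-2: +10 → 10 < 100
Round 2 — cache-1 pages on-call.
  app-b: +55 → 125 ≥ 80
  edge-1: +15 → 15 < 100
  worker-2: +65 → 75 < 100
Round 3 — app-b pages on-call.
  db-r: +75 → 75 < 120
  lb-1: +85 → 85 < 120
  worker-2: +10 → 85 < 100
No further pages.

yes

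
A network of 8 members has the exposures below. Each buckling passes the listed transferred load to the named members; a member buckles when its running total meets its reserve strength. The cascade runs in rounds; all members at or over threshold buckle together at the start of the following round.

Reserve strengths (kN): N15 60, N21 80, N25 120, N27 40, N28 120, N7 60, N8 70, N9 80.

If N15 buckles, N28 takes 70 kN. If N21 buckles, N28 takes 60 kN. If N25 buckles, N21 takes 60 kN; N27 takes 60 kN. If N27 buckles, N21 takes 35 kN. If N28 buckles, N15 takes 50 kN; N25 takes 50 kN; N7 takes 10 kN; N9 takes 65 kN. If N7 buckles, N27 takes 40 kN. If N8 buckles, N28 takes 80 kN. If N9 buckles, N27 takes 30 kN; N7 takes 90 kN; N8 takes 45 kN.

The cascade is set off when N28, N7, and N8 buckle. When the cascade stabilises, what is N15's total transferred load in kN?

50

Round 1 — N28, N7, N8 buckle (initial).
  N15: +50 → 50 < 60
  N25: +50 → 50 < 120
  N27: +40 → 40 ≥ 40
  N9: +65 → 65 < 80
Round 2 — N27 buckles.
  N21: +35 → 35 < 80
No further bucklings.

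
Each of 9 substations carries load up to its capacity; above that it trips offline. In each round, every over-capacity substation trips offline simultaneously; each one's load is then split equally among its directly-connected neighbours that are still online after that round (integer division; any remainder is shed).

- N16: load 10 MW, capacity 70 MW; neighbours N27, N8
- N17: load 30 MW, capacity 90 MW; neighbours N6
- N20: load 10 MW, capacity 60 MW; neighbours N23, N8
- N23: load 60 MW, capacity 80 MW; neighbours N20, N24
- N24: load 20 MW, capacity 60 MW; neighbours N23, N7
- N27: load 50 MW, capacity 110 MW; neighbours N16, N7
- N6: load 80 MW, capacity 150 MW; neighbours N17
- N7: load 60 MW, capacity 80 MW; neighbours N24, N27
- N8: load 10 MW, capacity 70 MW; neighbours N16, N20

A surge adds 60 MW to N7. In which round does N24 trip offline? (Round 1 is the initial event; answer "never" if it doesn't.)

Round 1 — N7 at 120 > 80. N7 trips offline.
  N7 sheds 120 MW to N24, N27: 60 each.
    N24: 20+60 = 80 > 60
    N27: 50+60 = 110 ≤ 110
Round 2 — N24 trips offline.
  N24 sheds 80 MW to N23: 80 each.
    N23: 60+80 = 140 > 80
Round 3 — N23 trips offline.
  N23 sheds 140 MW to N20: 140 each.
    N20: 10+140 = 150 > 60
Round 4 — N20 trips offline.
  N20 sheds 150 MW to N8: 150 each.
    N8: 10+150 = 160 > 70
Round 5 — N8 trips offline.
  N8 sheds 160 MW to N16: 160 each.
    N16: 10+160 = 170 > 70
Round 6 — N16 trips offline.
  N16 sheds 170 MW to N27: 170 each.
    N27: 110+170 = 280 > 110
Round 7 — N27 trips offline.
  N27 sheds 280 MW: no online neighbours, lost.
No further trips.

2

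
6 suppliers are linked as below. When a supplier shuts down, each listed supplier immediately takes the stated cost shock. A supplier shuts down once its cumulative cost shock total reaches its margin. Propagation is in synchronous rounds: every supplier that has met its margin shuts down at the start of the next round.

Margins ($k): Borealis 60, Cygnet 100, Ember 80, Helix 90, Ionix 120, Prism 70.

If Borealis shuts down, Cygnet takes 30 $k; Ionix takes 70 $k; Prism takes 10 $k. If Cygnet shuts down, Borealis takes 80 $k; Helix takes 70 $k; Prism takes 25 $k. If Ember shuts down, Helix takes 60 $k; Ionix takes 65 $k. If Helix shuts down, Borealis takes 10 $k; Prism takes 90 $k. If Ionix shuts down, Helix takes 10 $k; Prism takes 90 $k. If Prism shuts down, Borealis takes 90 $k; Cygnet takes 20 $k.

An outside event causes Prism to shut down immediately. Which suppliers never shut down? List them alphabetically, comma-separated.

Round 1 — Prism shuts down (initial).
  Borealis: +90 → 90 ≥ 60
  Cygnet: +20 → 20 < 100
Round 2 — Borealis shuts down.
  Cygnet: +30 → 50 < 100
  Ionix: +70 → 70 < 120
No further shutdowns.

Cygnet, Ember, Helix, Ionix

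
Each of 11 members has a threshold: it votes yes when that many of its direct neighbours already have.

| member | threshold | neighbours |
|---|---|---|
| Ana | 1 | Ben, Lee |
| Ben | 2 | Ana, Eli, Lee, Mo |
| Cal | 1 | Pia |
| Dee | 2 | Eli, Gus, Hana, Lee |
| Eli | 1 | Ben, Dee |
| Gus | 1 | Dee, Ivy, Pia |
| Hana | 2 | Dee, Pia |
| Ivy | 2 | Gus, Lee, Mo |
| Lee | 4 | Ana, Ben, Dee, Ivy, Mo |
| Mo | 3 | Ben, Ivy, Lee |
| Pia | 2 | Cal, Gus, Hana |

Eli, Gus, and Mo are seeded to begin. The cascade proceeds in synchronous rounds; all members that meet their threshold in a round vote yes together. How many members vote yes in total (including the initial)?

Round 1 — Eli, Gus, Mo vote yes (initial).
Round 2 — checking thresholds:
  Ben: 2 of 4 neighbours ≥ 2, votes yes.
  Dee: 2 of 4 neighbours ≥ 2, votes yes.
  Ivy: 2 of 3 neighbours ≥ 2, votes yes.
  Lee: 1 of 5 neighbours < 4, holds.
  Pia: 1 of 3 neighbours < 2, holds.
Round 3 — checking thresholds:
  Ana: 1 of 2 neighbours ≥ 1, votes yes.
  Hana: 1 of 2 neighbours < 2, holds.
  Lee: 4 of 5 neighbours ≥ 4, votes yes.
  Pia: 1 of 3 neighbours < 2, holds.
Round 4 — no new yes votes; cascade stops.

8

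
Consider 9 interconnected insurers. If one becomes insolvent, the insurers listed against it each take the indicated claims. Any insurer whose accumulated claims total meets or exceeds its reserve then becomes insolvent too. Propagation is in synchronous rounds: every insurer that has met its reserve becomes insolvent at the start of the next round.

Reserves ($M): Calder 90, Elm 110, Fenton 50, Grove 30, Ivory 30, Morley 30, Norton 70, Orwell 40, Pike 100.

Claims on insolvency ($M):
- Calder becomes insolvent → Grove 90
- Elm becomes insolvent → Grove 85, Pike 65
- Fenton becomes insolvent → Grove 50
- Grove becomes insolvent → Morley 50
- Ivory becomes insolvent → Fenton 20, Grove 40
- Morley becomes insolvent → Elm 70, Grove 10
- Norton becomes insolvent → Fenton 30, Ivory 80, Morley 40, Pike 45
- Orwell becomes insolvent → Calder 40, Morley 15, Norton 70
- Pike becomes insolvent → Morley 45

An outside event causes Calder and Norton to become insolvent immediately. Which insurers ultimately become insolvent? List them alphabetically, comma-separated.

Round 1 — Calder, Norton become insolvent (initial).
  Fenton: +30 → 30 < 50
  Grove: +90 → 90 ≥ 30
  Ivory: +80 → 80 ≥ 30
  Morley: +40 → 40 ≥ 30
  Pike: +45 → 45 < 100
Round 2 — Grove, Ivory, Morley become insolvent.
  Elm: +70 → 70 < 110
  Fenton: +20 → 50 ≥ 50
Round 3 — Fenton becomes insolvent.
No further insolvencies.

Calder, Fenton, Grove, Ivory, Morley, Norton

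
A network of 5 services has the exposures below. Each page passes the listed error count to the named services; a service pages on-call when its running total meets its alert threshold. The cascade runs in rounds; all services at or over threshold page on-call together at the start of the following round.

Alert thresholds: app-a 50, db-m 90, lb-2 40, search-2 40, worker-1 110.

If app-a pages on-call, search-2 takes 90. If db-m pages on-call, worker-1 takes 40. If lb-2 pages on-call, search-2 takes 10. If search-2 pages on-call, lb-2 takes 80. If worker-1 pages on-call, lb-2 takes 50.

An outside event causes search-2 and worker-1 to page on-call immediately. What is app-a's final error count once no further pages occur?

0

Round 1 — search-2, worker-1 page on-call (initial).
  lb-2: +80+50 → 130 ≥ 40
Round 2 — lb-2 pages on-call.
No further pages.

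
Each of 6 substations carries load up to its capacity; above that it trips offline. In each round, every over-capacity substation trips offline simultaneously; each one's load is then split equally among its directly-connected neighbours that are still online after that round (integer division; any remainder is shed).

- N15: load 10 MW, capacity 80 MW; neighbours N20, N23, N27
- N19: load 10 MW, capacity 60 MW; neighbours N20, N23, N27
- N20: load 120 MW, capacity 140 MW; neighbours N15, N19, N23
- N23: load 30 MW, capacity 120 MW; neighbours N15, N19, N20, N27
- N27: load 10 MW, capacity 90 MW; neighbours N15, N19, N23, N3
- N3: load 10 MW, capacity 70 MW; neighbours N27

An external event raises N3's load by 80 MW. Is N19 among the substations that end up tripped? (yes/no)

no

Round 1 — N3 at 90 > 70. N3 trips offline.
  N3 sheds 90 MW to N27: 90 each.
    N27: 10+90 = 100 > 90
Round 2 — N27 trips offline.
  N27 sheds 100 MW to N15, N19, N23: 33 each (1 lost).
    N15: 10+33 = 43 ≤ 80
    N19: 10+33 = 43 ≤ 60
    N23: 30+33 = 63 ≤ 120
No further trips.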